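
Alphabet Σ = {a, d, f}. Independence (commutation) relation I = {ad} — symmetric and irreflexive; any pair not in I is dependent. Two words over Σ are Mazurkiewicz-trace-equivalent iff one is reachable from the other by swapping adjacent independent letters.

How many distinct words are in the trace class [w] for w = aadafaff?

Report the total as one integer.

4

piece 0:a — minimal
piece 1:a rests on {0:a}
piece 2:d — minimal
piece 3:a rests on {1:a}
piece 4:f rests on {2:d, 3:a}
piece 5:a rests on {4:f}
piece 6:f rests on {5:a}
piece 7:f rests on {6:f}
minimal pieces: {0:a, 2:d}
ways to finish when only these pieces remain (= sum over removing one remaining piece with nothing left below it):
  1 left: {7}→1
  2 left: {6,7}→1
  3 left: {5,6,7}→1
  4 left: {4,5,6,7}→1
  5 left: {2,4,5,6,7}→1  {3,4,5,6,7}→1
  6 left: {1,3,4,5,6,7}→1  {2,3,4,5,6,7}→2
  placing 0:a first → 3 extensions
  placing 2:d first → 1 extensions
total linear extensions = 4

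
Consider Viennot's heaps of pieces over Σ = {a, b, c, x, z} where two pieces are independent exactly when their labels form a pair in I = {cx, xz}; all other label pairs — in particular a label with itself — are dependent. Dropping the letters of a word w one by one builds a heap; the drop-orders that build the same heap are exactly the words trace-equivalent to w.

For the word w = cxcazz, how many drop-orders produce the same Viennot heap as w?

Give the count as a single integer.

3

drop 0:c onto floor
drop 1:x onto floor
drop 2:c onto {0:c}
drop 3:a onto {1:x, 2:c}
drop 4:z onto {3:a}
drop 5:z onto {4:z}
ground layer = {0:c, 1:x}
drop-orders for the pieces not yet dropped (sum over which currently-grounded one goes next):
  1 to go: {5} 1
  2 to go: {4,5} 1
  3 to go: {3,4,5} 1
  4 to go: {1,3,4,5} 1  {2,3,4,5} 1
  if 0:c drops first: 2 orders
  if 1:x drops first: 1 orders
heap linearizations: 3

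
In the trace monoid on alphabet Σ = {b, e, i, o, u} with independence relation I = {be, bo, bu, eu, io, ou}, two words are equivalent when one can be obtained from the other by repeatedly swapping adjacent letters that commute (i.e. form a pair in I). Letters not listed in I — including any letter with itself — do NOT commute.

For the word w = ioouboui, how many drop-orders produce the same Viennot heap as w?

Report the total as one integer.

piece 0:i — minimal
piece 1:o — minimal
piece 2:o rests on {1:o}
piece 3:u rests on {0:i}
piece 4:b rests on {0:i}
piece 5:o rests on {2:o}
piece 6:u rests on {3:u}
piece 7:i rests on {4:b, 6:u}
minimal pieces: {0:i, 1:o}
ways to finish when only these pieces remain (= sum over removing one remaining piece with nothing left below it):
  1 left: {5}→1  {7}→1
  2 left: {2,5}→1  {4,7}→1  {5,7}→2  {6,7}→1
  3 left: {1,2,5}→1  {2,5,7}→3  {3,6,7}→1  {4,5,7}→3  {4,6,7}→2  {5,6,7}→3
  4 left: {1,2,5,7}→4  {2,4,5,7}→6  {2,5,6,7}→6  {3,4,6,7}→3  {3,5,6,7}→4  {4,5,6,7}→8
  5 left: {0,3,4,6,7}→3  {1,2,4,5,7}→10  {1,2,5,6,7}→10  {2,3,5,6,7}→10  {2,4,5,6,7}→20  {3,4,5,6,7}→15
  6 left: {0,3,4,5,6,7}→18  {1,2,3,5,6,7}→20  {1,2,4,5,6,7}→40  {2,3,4,5,6,7}→45
  placing 0:i first → 105 extensions
  placing 1:o first → 63 extensions
total linear extensions = 168

168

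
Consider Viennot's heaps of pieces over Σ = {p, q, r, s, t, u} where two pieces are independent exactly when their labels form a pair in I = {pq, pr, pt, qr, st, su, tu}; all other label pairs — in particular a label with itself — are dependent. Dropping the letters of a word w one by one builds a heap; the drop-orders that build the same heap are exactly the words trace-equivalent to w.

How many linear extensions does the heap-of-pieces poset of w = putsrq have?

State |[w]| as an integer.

piece 0:p — minimal
piece 1:u rests on {0:p}
piece 2:t — minimal
piece 3:s rests on {0:p}
piece 4:r rests on {1:u, 2:t, 3:s}
piece 5:q rests on {1:u, 2:t, 3:s}
minimal pieces: {0:p, 2:t}
ways to finish when only these pieces remain (= sum over removing one remaining piece with nothing left below it):
  1 left: {4}→1  {5}→1
  2 left: {4,5}→2
  3 left: {1,4,5}→2  {2,4,5}→2  {3,4,5}→2
  4 left: {1,2,4,5}→4  {1,3,4,5}→4  {2,3,4,5}→4
  placing 0:p first → 12 extensions
  placing 2:t first → 4 extensions
total linear extensions = 16

16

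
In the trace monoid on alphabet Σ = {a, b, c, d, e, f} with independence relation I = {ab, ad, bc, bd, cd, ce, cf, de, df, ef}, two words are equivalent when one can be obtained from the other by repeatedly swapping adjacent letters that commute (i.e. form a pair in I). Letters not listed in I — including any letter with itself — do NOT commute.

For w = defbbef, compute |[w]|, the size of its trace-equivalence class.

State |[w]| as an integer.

28

drop 0:d onto floor
drop 1:e onto floor
drop 2:f onto floor
drop 3:b onto {1:e, 2:f}
drop 4:b onto {3:b}
drop 5:e onto {4:b}
drop 6:f onto {4:b}
ground layer = {0:d, 1:e, 2:f}
drop-orders for the pieces not yet dropped (sum over which currently-grounded one goes next):
  1 to go: {0} 1  {5} 1  {6} 1
  2 to go: {0,5} 2  {0,6} 2  {5,6} 2
  3 to go: {0,5,6} 6  {4,5,6} 2
  4 to go: {0,4,5,6} 8  {3,4,5,6} 2
  5 to go: {0,3,4,5,6} 10  {1,3,4,5,6} 2  {2,3,4,5,6} 2
  if 0:d drops first: 4 orders
  if 1:e drops first: 12 orders
  if 2:f drops first: 12 orders
heap linearizations: 28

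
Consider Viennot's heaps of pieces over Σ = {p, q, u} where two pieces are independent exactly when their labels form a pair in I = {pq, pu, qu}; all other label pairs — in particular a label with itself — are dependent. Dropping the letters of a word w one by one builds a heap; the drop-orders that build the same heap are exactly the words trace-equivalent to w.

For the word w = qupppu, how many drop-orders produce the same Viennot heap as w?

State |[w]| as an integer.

drop 0:q onto floor
drop 1:u onto floor
drop 2:p onto floor
drop 3:p onto {2:p}
drop 4:p onto {3:p}
drop 5:u onto {1:u}
ground layer = {0:q, 1:u, 2:p}
drop-orders for the pieces not yet dropped (sum over which currently-grounded one goes next):
  1 to go: {0} 1  {4} 1  {5} 1
  2 to go: {0,4} 2  {0,5} 2  {1,5} 1  {3,4} 1  {4,5} 2
  3 to go: {0,1,5} 3  {0,3,4} 3  {0,4,5} 6  {1,4,5} 3  {2,3,4} 1  {3,4,5} 3
  4 to go: {0,1,4,5} 12  {0,2,3,4} 4  {0,3,4,5} 12  {1,3,4,5} 6  {2,3,4,5} 4
  if 0:q drops first: 10 orders
  if 1:u drops first: 20 orders
  if 2:p drops first: 30 orders
heap linearizations: 60

60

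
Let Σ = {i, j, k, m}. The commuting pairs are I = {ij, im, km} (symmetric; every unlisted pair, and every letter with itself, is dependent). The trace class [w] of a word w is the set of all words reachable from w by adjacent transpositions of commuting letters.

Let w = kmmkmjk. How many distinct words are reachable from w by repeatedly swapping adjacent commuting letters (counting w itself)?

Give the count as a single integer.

10

#0=k has no predecessor
#1=m has no predecessor
#2=m depends on [1:m]
#3=k depends on [0:k]
#4=m depends on [2:m]
#5=j depends on [3:k, 4:m]
#6=k depends on [5:j]
sources: [0:k, 1:m]
N(rest) = Σ N(rest − s) over sources s of rest; N(one piece) = 1:
  size 1 → [6]=1
  size 2 → [5,6]=1
  size 3 → [3,5,6]=1  [4,5,6]=1
  size 4 → [0,3,5,6]=1  [2,4,5,6]=1  [3,4,5,6]=2
  size 5 → [0,3,4,5,6]=3  [1,2,4,5,6]=1  [2,3,4,5,6]=3
  first=0(k) contributes 4
  first=1(m) contributes 6
|[w]| = 10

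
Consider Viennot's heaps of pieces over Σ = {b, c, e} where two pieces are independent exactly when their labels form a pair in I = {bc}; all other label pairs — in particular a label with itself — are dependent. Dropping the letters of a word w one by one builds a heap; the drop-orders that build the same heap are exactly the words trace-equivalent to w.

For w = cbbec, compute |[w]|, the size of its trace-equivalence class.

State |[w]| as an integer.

#0=c has no predecessor
#1=b has no predecessor
#2=b depends on [1:b]
#3=e depends on [0:c, 2:b]
#4=c depends on [3:e]
sources: [0:c, 1:b]
N(rest) = Σ N(rest − s) over sources s of rest; N(one piece) = 1:
  size 1 → [4]=1
  size 2 → [3,4]=1
  size 3 → [0,3,4]=1  [2,3,4]=1
  first=0(c) contributes 1
  first=1(b) contributes 2
|[w]| = 3

3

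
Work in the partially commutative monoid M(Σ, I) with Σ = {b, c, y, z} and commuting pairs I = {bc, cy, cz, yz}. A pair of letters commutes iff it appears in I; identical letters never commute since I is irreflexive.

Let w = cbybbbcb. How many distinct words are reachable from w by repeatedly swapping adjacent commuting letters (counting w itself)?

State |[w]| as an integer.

drop 0:c onto floor
drop 1:b onto floor
drop 2:y onto {1:b}
drop 3:b onto {2:y}
drop 4:b onto {3:b}
drop 5:b onto {4:b}
drop 6:c onto {0:c}
drop 7:b onto {5:b}
ground layer = {0:c, 1:b}
drop-orders for the pieces not yet dropped (sum over which currently-grounded one goes next):
  1 to go: {6} 1  {7} 1
  2 to go: {0,6} 1  {5,7} 1  {6,7} 2
  3 to go: {0,6,7} 3  {4,5,7} 1  {5,6,7} 3
  4 to go: {0,5,6,7} 6  {3,4,5,7} 1  {4,5,6,7} 4
  5 to go: {0,4,5,6,7} 10  {2,3,4,5,7} 1  {3,4,5,6,7} 5
  6 to go: {0,3,4,5,6,7} 15  {1,2,3,4,5,7} 1  {2,3,4,5,6,7} 6
  if 0:c drops first: 7 orders
  if 1:b drops first: 21 orders
heap linearizations: 28

28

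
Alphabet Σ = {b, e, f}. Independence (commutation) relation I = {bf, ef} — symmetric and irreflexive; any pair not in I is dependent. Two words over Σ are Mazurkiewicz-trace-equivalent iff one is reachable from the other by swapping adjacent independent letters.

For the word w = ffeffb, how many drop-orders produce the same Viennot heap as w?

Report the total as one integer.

0(f) covers ∅
1(f) covers 0:f
2(e) covers ∅
3(f) covers 1:f
4(f) covers 3:f
5(b) covers 2:e
floor of heap: 0:f, 2:e
completions by unplaced set U, small U first (add the entries for U minus each lowest piece of U):
  |U|=1: {4}:1  {5}:1
  |U|=2: {2,5}:1  {3,4}:1  {4,5}:2
  |U|=3: {1,3,4}:1  {2,4,5}:3  {3,4,5}:3
  |U|=4: {0,1,3,4}:1  {1,3,4,5}:4  {2,3,4,5}:6
  start at 0(f): 10
  start at 2(e): 5
sum over floor = 15

15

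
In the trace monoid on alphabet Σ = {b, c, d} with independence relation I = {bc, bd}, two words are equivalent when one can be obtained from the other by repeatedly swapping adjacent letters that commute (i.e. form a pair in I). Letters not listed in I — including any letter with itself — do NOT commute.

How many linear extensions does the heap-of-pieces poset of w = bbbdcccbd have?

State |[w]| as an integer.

drop 0:b onto floor
drop 1:b onto {0:b}
drop 2:b onto {1:b}
drop 3:d onto floor
drop 4:c onto {3:d}
drop 5:c onto {4:c}
drop 6:c onto {5:c}
drop 7:b onto {2:b}
drop 8:d onto {6:c}
ground layer = {0:b, 3:d}
drop-orders for the pieces not yet dropped (sum over which currently-grounded one goes next):
  1 to go: {7} 1  {8} 1
  2 to go: {2,7} 1  {6,8} 1  {7,8} 2
  3 to go: {1,2,7} 1  {2,7,8} 3  {5,6,8} 1  {6,7,8} 3
  4 to go: {0,1,2,7} 1  {1,2,7,8} 4  {2,6,7,8} 6  {4,5,6,8} 1  {5,6,7,8} 4
  5 to go: {0,1,2,7,8} 5  {1,2,6,7,8} 10  {2,5,6,7,8} 10  {3,4,5,6,8} 1  {4,5,6,7,8} 5
  6 to go: {0,1,2,6,7,8} 15  {1,2,5,6,7,8} 20  {2,4,5,6,7,8} 15  {3,4,5,6,7,8} 6
  7 to go: {0,1,2,5,6,7,8} 35  {1,2,4,5,6,7,8} 35  {2,3,4,5,6,7,8} 21
  if 0:b drops first: 56 orders
  if 3:d drops first: 70 orders
heap linearizations: 126

126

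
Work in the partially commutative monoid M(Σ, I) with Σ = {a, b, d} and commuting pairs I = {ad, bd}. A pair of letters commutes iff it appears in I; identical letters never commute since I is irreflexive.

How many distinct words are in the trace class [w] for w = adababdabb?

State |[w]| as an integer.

45

drop 0:a onto floor
drop 1:d onto floor
drop 2:a onto {0:a}
drop 3:b onto {2:a}
drop 4:a onto {3:b}
drop 5:b onto {4:a}
drop 6:d onto {1:d}
drop 7:a onto {5:b}
drop 8:b onto {7:a}
drop 9:b onto {8:b}
ground layer = {0:a, 1:d}
drop-orders for the pieces not yet dropped (sum over which currently-grounded one goes next):
  1 to go: {6} 1  {9} 1
  2 to go: {1,6} 1  {6,9} 2  {8,9} 1
  3 to go: {1,6,9} 3  {6,8,9} 3  {7,8,9} 1
  4 to go: {1,6,8,9} 6  {5,7,8,9} 1  {6,7,8,9} 4
  5 to go: {1,6,7,8,9} 10  {4,5,7,8,9} 1  {5,6,7,8,9} 5
  6 to go: {1,5,6,7,8,9} 15  {3,4,5,7,8,9} 1  {4,5,6,7,8,9} 6
  7 to go: {1,4,5,6,7,8,9} 21  {2,3,4,5,7,8,9} 1  {3,4,5,6,7,8,9} 7
  8 to go: {0,2,3,4,5,7,8,9} 1  {1,3,4,5,6,7,8,9} 28  {2,3,4,5,6,7,8,9} 8
  if 0:a drops first: 36 orders
  if 1:d drops first: 9 orders
heap linearizations: 45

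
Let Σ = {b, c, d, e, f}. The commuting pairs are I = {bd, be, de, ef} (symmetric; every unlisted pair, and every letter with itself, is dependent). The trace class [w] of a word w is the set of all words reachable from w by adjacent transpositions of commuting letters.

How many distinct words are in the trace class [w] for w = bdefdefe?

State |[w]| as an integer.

112

#0=b has no predecessor
#1=d has no predecessor
#2=e has no predecessor
#3=f depends on [0:b, 1:d]
#4=d depends on [3:f]
#5=e depends on [2:e]
#6=f depends on [4:d]
#7=e depends on [5:e]
sources: [0:b, 1:d, 2:e]
N(rest) = Σ N(rest − s) over sources s of rest; N(one piece) = 1:
  size 1 → [6]=1  [7]=1
  size 2 → [4,6]=1  [5,7]=1  [6,7]=2
  size 3 → [2,5,7]=1  [3,4,6]=1  [4,6,7]=3  [5,6,7]=3
  size 4 → [0,3,4,6]=1  [1,3,4,6]=1  [2,5,6,7]=4  [3,4,6,7]=4  [4,5,6,7]=6
  size 5 → [0,1,3,4,6]=2  [0,3,4,6,7]=5  [1,3,4,6,7]=5  [2,4,5,6,7]=10  [3,4,5,6,7]=10
  size 6 → [0,1,3,4,6,7]=12  [0,3,4,5,6,7]=15  [1,3,4,5,6,7]=15  [2,3,4,5,6,7]=20
  first=0(b) contributes 35
  first=1(d) contributes 35
  first=2(e) contributes 42
|[w]| = 112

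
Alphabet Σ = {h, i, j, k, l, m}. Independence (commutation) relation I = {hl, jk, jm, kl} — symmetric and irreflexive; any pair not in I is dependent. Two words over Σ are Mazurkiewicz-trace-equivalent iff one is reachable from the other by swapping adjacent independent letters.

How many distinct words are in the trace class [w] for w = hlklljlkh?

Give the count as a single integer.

86

drop 0:h onto floor
drop 1:l onto floor
drop 2:k onto {0:h}
drop 3:l onto {1:l}
drop 4:l onto {3:l}
drop 5:j onto {0:h, 4:l}
drop 6:l onto {5:j}
drop 7:k onto {2:k}
drop 8:h onto {5:j, 7:k}
ground layer = {0:h, 1:l}
drop-orders for the pieces not yet dropped (sum over which currently-grounded one goes next):
  1 to go: {6} 1  {8} 1
  2 to go: {6,8} 2  {7,8} 1
  3 to go: {2,7,8} 1  {5,6,8} 2  {6,7,8} 3
  4 to go: {2,6,7,8} 4  {4,5,6,8} 2  {5,6,7,8} 5
  5 to go: {2,5,6,7,8} 9  {3,4,5,6,8} 2  {4,5,6,7,8} 7
  6 to go: {0,2,5,6,7,8} 9  {1,3,4,5,6,8} 2  {2,4,5,6,7,8} 16  {3,4,5,6,7,8} 9
  7 to go: {0,2,4,5,6,7,8} 25  {1,3,4,5,6,7,8} 11  {2,3,4,5,6,7,8} 25
  if 0:h drops first: 36 orders
  if 1:l drops first: 50 orders
heap linearizations: 86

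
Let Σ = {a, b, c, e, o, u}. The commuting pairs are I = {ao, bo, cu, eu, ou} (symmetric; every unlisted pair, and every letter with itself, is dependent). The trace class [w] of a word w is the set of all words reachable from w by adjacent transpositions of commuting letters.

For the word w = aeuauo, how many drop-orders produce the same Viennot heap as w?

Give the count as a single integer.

piece 0:a — minimal
piece 1:e rests on {0:a}
piece 2:u rests on {0:a}
piece 3:a rests on {1:e, 2:u}
piece 4:u rests on {3:a}
piece 5:o rests on {1:e}
minimal pieces: {0:a}
ways to finish when only these pieces remain (= sum over removing one remaining piece with nothing left below it):
  1 left: {4}→1  {5}→1
  2 left: {3,4}→1  {4,5}→2
  3 left: {2,3,4}→1  {3,4,5}→3
  4 left: {1,3,4,5}→3  {2,3,4,5}→4
  placing 0:a first → 7 extensions

7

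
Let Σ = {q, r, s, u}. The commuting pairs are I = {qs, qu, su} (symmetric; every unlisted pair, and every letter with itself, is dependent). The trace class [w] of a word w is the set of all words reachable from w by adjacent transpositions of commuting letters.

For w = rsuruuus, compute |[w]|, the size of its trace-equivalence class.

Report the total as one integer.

0(r) covers ∅
1(s) covers 0:r
2(u) covers 0:r
3(r) covers 1:s, 2:u
4(u) covers 3:r
5(u) covers 4:u
6(u) covers 5:u
7(s) covers 3:r
floor of heap: 0:r
completions by unplaced set U, small U first (add the entries for U minus each lowest piece of U):
  |U|=1: {6}:1  {7}:1
  |U|=2: {5,6}:1  {6,7}:2
  |U|=3: {4,5,6}:1  {5,6,7}:3
  |U|=4: {4,5,6,7}:4
  |U|=5: {3,4,5,6,7}:4
  |U|=6: {1,3,4,5,6,7}:4  {2,3,4,5,6,7}:4
  start at 0(r): 8

8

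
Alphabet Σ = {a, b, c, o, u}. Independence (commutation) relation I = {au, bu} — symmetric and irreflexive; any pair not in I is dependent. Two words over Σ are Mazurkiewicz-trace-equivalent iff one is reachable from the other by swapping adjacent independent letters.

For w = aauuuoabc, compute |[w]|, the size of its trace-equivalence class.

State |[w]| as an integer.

drop 0:a onto floor
drop 1:a onto {0:a}
drop 2:u onto floor
drop 3:u onto {2:u}
drop 4:u onto {3:u}
drop 5:o onto {1:a, 4:u}
drop 6:a onto {5:o}
drop 7:b onto {6:a}
drop 8:c onto {7:b}
ground layer = {0:a, 2:u}
drop-orders for the pieces not yet dropped (sum over which currently-grounded one goes next):
  1 to go: {8} 1
  2 to go: {7,8} 1
  3 to go: {6,7,8} 1
  4 to go: {5,6,7,8} 1
  5 to go: {1,5,6,7,8} 1  {4,5,6,7,8} 1
  6 to go: {0,1,5,6,7,8} 1  {1,4,5,6,7,8} 2  {3,4,5,6,7,8} 1
  7 to go: {0,1,4,5,6,7,8} 3  {1,3,4,5,6,7,8} 3  {2,3,4,5,6,7,8} 1
  if 0:a drops first: 4 orders
  if 2:u drops first: 6 orders
heap linearizations: 10

10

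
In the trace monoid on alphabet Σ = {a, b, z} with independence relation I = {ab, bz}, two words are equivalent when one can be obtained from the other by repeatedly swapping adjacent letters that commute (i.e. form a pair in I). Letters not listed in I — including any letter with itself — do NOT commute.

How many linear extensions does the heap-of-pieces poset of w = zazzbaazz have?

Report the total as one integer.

0(z) covers ∅
1(a) covers 0:z
2(z) covers 1:a
3(z) covers 2:z
4(b) covers ∅
5(a) covers 3:z
6(a) covers 5:a
7(z) covers 6:a
8(z) covers 7:z
floor of heap: 0:z, 4:b
completions by unplaced set U, small U first (add the entries for U minus each lowest piece of U):
  |U|=1: {4}:1  {8}:1
  |U|=2: {4,8}:2  {7,8}:1
  |U|=3: {4,7,8}:3  {6,7,8}:1
  |U|=4: {4,6,7,8}:4  {5,6,7,8}:1
  |U|=5: {3,5,6,7,8}:1  {4,5,6,7,8}:5
  |U|=6: {2,3,5,6,7,8}:1  {3,4,5,6,7,8}:6
  |U|=7: {1,2,3,5,6,7,8}:1  {2,3,4,5,6,7,8}:7
  start at 0(z): 8
  start at 4(b): 1
sum over floor = 9

9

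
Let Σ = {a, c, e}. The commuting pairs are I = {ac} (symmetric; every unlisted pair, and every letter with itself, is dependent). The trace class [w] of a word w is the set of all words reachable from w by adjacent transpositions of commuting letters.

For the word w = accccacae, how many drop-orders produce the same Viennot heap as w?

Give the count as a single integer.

piece 0:a — minimal
piece 1:c — minimal
piece 2:c rests on {1:c}
piece 3:c rests on {2:c}
piece 4:c rests on {3:c}
piece 5:a rests on {0:a}
piece 6:c rests on {4:c}
piece 7:a rests on {5:a}
piece 8:e rests on {6:c, 7:a}
minimal pieces: {0:a, 1:c}
ways to finish when only these pieces remain (= sum over removing one remaining piece with nothing left below it):
  1 left: {8}→1
  2 left: {6,8}→1  {7,8}→1
  3 left: {4,6,8}→1  {5,7,8}→1  {6,7,8}→2
  4 left: {0,5,7,8}→1  {3,4,6,8}→1  {4,6,7,8}→3  {5,6,7,8}→3
  5 left: {0,5,6,7,8}→4  {2,3,4,6,8}→1  {3,4,6,7,8}→4  {4,5,6,7,8}→6
  6 left: {0,4,5,6,7,8}→10  {1,2,3,4,6,8}→1  {2,3,4,6,7,8}→5  {3,4,5,6,7,8}→10
  7 left: {0,3,4,5,6,7,8}→20  {1,2,3,4,6,7,8}→6  {2,3,4,5,6,7,8}→15
  placing 0:a first → 21 extensions
  placing 1:c first → 35 extensions
total linear extensions = 56

56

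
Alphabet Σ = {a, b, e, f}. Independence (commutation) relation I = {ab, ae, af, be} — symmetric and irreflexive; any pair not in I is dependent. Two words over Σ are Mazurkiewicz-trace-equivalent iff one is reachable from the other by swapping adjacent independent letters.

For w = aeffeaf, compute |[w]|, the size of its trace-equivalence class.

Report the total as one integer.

piece 0:a — minimal
piece 1:e — minimal
piece 2:f rests on {1:e}
piece 3:f rests on {2:f}
piece 4:e rests on {3:f}
piece 5:a rests on {0:a}
piece 6:f rests on {4:e}
minimal pieces: {0:a, 1:e}
ways to finish when only these pieces remain (= sum over removing one remaining piece with nothing left below it):
  1 left: {5}→1  {6}→1
  2 left: {0,5}→1  {4,6}→1  {5,6}→2
  3 left: {0,5,6}→3  {3,4,6}→1  {4,5,6}→3
  4 left: {0,4,5,6}→6  {2,3,4,6}→1  {3,4,5,6}→4
  5 left: {0,3,4,5,6}→10  {1,2,3,4,6}→1  {2,3,4,5,6}→5
  placing 0:a first → 6 extensions
  placing 1:e first → 15 extensions
total linear extensions = 21

21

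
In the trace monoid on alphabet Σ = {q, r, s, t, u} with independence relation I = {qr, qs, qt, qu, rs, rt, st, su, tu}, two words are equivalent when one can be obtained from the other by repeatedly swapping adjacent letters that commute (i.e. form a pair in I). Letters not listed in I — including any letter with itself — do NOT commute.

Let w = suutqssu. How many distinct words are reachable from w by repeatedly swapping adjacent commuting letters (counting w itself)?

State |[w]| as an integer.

#0=s has no predecessor
#1=u has no predecessor
#2=u depends on [1:u]
#3=t has no predecessor
#4=q has no predecessor
#5=s depends on [0:s]
#6=s depends on [5:s]
#7=u depends on [2:u]
sources: [0:s, 1:u, 3:t, 4:q]
N(rest) = Σ N(rest − s) over sources s of rest; N(one piece) = 1:
  size 1 → [3]=1  [4]=1  [6]=1  [7]=1
  size 2 → [2,7]=1  [3,4]=2  [3,6]=2  [3,7]=2  [4,6]=2  [4,7]=2  [5,6]=1  [6,7]=2
  size 3 → [0,5,6]=1  [1,2,7]=1  [2,3,7]=3  [2,4,7]=3  [2,6,7]=3  [3,4,6]=6  [3,4,7]=6  [3,5,6]=3  [3,6,7]=6  [4,5,6]=3  [4,6,7]=6  [5,6,7]=3
  size 4 → [0,3,5,6]=4  [0,4,5,6]=4  [0,5,6,7]=4  [1,2,3,7]=4  [1,2,4,7]=4  [1,2,6,7]=4  [2,3,4,7]=12  [2,3,6,7]=12  [2,4,6,7]=12  [2,5,6,7]=6  [3,4,5,6]=12  [3,4,6,7]=24  [3,5,6,7]=12  [4,5,6,7]=12
  size 5 → [0,2,5,6,7]=10  [0,3,4,5,6]=20  [0,3,5,6,7]=20  [0,4,5,6,7]=20  [1,2,3,4,7]=20  [1,2,3,6,7]=20  [1,2,4,6,7]=20  [1,2,5,6,7]=10  [2,3,4,6,7]=60  [2,3,5,6,7]=30  [2,4,5,6,7]=30  [3,4,5,6,7]=60
  size 6 → [0,1,2,5,6,7]=20  [0,2,3,5,6,7]=60  [0,2,4,5,6,7]=60  [0,3,4,5,6,7]=120  [1,2,3,4,6,7]=120  [1,2,3,5,6,7]=60  [1,2,4,5,6,7]=60  [2,3,4,5,6,7]=180
  first=0(s) contributes 420
  first=1(u) contributes 420
  first=3(t) contributes 140
  first=4(q) contributes 140
|[w]| = 1120

1120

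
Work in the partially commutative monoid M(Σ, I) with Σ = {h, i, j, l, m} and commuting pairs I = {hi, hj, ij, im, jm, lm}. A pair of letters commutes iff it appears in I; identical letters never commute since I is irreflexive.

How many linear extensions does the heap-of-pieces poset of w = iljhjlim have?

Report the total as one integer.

12

#0=i has no predecessor
#1=l depends on [0:i]
#2=j depends on [1:l]
#3=h depends on [1:l]
#4=j depends on [2:j]
#5=l depends on [3:h, 4:j]
#6=i depends on [5:l]
#7=m depends on [3:h]
sources: [0:i]
N(rest) = Σ N(rest − s) over sources s of rest; N(one piece) = 1:
  size 1 → [6]=1  [7]=1
  size 2 → [5,6]=1  [6,7]=2
  size 3 → [4,5,6]=1  [5,6,7]=3
  size 4 → [2,4,5,6]=1  [3,5,6,7]=3  [4,5,6,7]=4
  size 5 → [2,4,5,6,7]=5  [3,4,5,6,7]=7
  size 6 → [2,3,4,5,6,7]=12
  first=0(i) contributes 12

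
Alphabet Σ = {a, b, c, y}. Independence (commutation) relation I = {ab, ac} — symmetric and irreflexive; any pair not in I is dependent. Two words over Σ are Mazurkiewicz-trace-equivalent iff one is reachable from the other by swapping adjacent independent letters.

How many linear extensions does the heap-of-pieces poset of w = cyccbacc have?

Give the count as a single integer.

6

piece 0:c — minimal
piece 1:y rests on {0:c}
piece 2:c rests on {1:y}
piece 3:c rests on {2:c}
piece 4:b rests on {3:c}
piece 5:a rests on {1:y}
piece 6:c rests on {4:b}
piece 7:c rests on {6:c}
minimal pieces: {0:c}
ways to finish when only these pieces remain (= sum over removing one remaining piece with nothing left below it):
  1 left: {5}→1  {7}→1
  2 left: {5,7}→2  {6,7}→1
  3 left: {4,6,7}→1  {5,6,7}→3
  4 left: {3,4,6,7}→1  {4,5,6,7}→4
  5 left: {2,3,4,6,7}→1  {3,4,5,6,7}→5
  6 left: {2,3,4,5,6,7}→6
  placing 0:c first → 6 extensions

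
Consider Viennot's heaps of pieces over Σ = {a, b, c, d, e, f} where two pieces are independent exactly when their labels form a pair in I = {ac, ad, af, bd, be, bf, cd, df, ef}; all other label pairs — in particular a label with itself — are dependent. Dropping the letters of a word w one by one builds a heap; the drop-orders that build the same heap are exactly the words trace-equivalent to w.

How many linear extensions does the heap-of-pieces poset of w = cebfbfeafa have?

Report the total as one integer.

504

#0=c has no predecessor
#1=e depends on [0:c]
#2=b depends on [0:c]
#3=f depends on [0:c]
#4=b depends on [2:b]
#5=f depends on [3:f]
#6=e depends on [1:e]
#7=a depends on [4:b, 6:e]
#8=f depends on [5:f]
#9=a depends on [7:a]
sources: [0:c]
N(rest) = Σ N(rest − s) over sources s of rest; N(one piece) = 1:
  size 1 → [8]=1  [9]=1
  size 2 → [5,8]=1  [7,9]=1  [8,9]=2
  size 3 → [3,5,8]=1  [4,7,9]=1  [5,8,9]=3  [6,7,9]=1  [7,8,9]=3
  size 4 → [1,6,7,9]=1  [2,4,7,9]=1  [3,5,8,9]=4  [4,6,7,9]=2  [4,7,8,9]=4  [5,7,8,9]=6  [6,7,8,9]=4
  size 5 → [1,4,6,7,9]=3  [1,6,7,8,9]=5  [2,4,6,7,9]=3  [2,4,7,8,9]=5  [3,5,7,8,9]=10  [4,5,7,8,9]=10  [4,6,7,8,9]=10  [5,6,7,8,9]=10
  size 6 → [1,2,4,6,7,9]=6  [1,4,6,7,8,9]=18  [1,5,6,7,8,9]=15  [2,4,5,7,8,9]=15  [2,4,6,7,8,9]=18  [3,4,5,7,8,9]=20  [3,5,6,7,8,9]=20  [4,5,6,7,8,9]=30
  size 7 → [1,2,4,6,7,8,9]=42  [1,3,5,6,7,8,9]=35  [1,4,5,6,7,8,9]=63  [2,3,4,5,7,8,9]=35  [2,4,5,6,7,8,9]=63  [3,4,5,6,7,8,9]=70
  size 8 → [1,2,4,5,6,7,8,9]=168  [1,3,4,5,6,7,8,9]=168  [2,3,4,5,6,7,8,9]=168
  first=0(c) contributes 504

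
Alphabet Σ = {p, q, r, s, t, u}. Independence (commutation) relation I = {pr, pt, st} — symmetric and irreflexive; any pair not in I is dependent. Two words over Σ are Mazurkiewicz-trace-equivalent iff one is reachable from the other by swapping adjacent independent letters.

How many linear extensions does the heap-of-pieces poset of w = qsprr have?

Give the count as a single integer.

3

piece 0:q — minimal
piece 1:s rests on {0:q}
piece 2:p rests on {1:s}
piece 3:r rests on {1:s}
piece 4:r rests on {3:r}
minimal pieces: {0:q}
ways to finish when only these pieces remain (= sum over removing one remaining piece with nothing left below it):
  1 left: {2}→1  {4}→1
  2 left: {2,4}→2  {3,4}→1
  3 left: {2,3,4}→3
  placing 0:q first → 3 extensions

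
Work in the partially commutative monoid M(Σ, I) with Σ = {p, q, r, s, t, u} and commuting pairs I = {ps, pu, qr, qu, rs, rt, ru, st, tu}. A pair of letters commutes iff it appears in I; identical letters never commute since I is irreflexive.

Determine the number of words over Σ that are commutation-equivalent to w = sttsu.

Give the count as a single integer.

#0=s has no predecessor
#1=t has no predecessor
#2=t depends on [1:t]
#3=s depends on [0:s]
#4=u depends on [3:s]
sources: [0:s, 1:t]
N(rest) = Σ N(rest − s) over sources s of rest; N(one piece) = 1:
  size 1 → [2]=1  [4]=1
  size 2 → [1,2]=1  [2,4]=2  [3,4]=1
  size 3 → [0,3,4]=1  [1,2,4]=3  [2,3,4]=3
  first=0(s) contributes 6
  first=1(t) contributes 4
|[w]| = 10

10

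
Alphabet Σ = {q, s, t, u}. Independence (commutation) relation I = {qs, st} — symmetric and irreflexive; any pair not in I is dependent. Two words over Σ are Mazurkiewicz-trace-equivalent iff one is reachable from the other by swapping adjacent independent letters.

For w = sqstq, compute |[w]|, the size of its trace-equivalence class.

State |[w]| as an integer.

10

piece 0:s — minimal
piece 1:q — minimal
piece 2:s rests on {0:s}
piece 3:t rests on {1:q}
piece 4:q rests on {3:t}
minimal pieces: {0:s, 1:q}
ways to finish when only these pieces remain (= sum over removing one remaining piece with nothing left below it):
  1 left: {2}→1  {4}→1
  2 left: {0,2}→1  {2,4}→2  {3,4}→1
  3 left: {0,2,4}→3  {1,3,4}→1  {2,3,4}→3
  placing 0:s first → 4 extensions
  placing 1:q first → 6 extensions
total linear extensions = 10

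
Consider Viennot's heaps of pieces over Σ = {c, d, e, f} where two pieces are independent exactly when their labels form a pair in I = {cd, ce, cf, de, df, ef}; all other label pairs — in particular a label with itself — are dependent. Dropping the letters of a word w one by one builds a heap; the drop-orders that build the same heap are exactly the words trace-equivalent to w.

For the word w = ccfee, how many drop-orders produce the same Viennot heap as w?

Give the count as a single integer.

30

0(c) covers ∅
1(c) covers 0:c
2(f) covers ∅
3(e) covers ∅
4(e) covers 3:e
floor of heap: 0:c, 2:f, 3:e
completions by unplaced set U, small U first (add the entries for U minus each lowest piece of U):
  |U|=1: {1}:1  {2}:1  {4}:1
  |U|=2: {0,1}:1  {1,2}:2  {1,4}:2  {2,4}:2  {3,4}:1
  |U|=3: {0,1,2}:3  {0,1,4}:3  {1,2,4}:6  {1,3,4}:3  {2,3,4}:3
  start at 0(c): 12
  start at 2(f): 6
  start at 3(e): 12
sum over floor = 30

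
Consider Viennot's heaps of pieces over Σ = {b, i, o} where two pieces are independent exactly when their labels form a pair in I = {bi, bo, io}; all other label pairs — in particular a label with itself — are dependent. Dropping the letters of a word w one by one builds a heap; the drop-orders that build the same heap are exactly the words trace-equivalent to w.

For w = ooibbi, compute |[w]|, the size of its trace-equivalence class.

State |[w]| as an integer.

piece 0:o — minimal
piece 1:o rests on {0:o}
piece 2:i — minimal
piece 3:b — minimal
piece 4:b rests on {3:b}
piece 5:i rests on {2:i}
minimal pieces: {0:o, 2:i, 3:b}
ways to finish when only these pieces remain (= sum over removing one remaining piece with nothing left below it):
  1 left: {1}→1  {4}→1  {5}→1
  2 left: {0,1}→1  {1,4}→2  {1,5}→2  {2,5}→1  {3,4}→1  {4,5}→2
  3 left: {0,1,4}→3  {0,1,5}→3  {1,2,5}→3  {1,3,4}→3  {1,4,5}→6  {2,4,5}→3  {3,4,5}→3
  4 left: {0,1,2,5}→6  {0,1,3,4}→6  {0,1,4,5}→12  {1,2,4,5}→12  {1,3,4,5}→12  {2,3,4,5}→6
  placing 0:o first → 30 extensions
  placing 2:i first → 30 extensions
  placing 3:b first → 30 extensions
total linear extensions = 90

90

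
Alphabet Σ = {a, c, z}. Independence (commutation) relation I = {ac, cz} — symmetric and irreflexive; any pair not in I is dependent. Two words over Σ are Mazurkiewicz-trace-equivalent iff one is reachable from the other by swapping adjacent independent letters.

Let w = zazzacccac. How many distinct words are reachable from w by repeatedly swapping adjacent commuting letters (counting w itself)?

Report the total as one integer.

210

#0=z has no predecessor
#1=a depends on [0:z]
#2=z depends on [1:a]
#3=z depends on [2:z]
#4=a depends on [3:z]
#5=c has no predecessor
#6=c depends on [5:c]
#7=c depends on [6:c]
#8=a depends on [4:a]
#9=c depends on [7:c]
sources: [0:z, 5:c]
N(rest) = Σ N(rest − s) over sources s of rest; N(one piece) = 1:
  size 1 → [8]=1  [9]=1
  size 2 → [4,8]=1  [7,9]=1  [8,9]=2
  size 3 → [3,4,8]=1  [4,8,9]=3  [6,7,9]=1  [7,8,9]=3
  size 4 → [2,3,4,8]=1  [3,4,8,9]=4  [4,7,8,9]=6  [5,6,7,9]=1  [6,7,8,9]=4
  size 5 → [1,2,3,4,8]=1  [2,3,4,8,9]=5  [3,4,7,8,9]=10  [4,6,7,8,9]=10  [5,6,7,8,9]=5
  size 6 → [0,1,2,3,4,8]=1  [1,2,3,4,8,9]=6  [2,3,4,7,8,9]=15  [3,4,6,7,8,9]=20  [4,5,6,7,8,9]=15
  size 7 → [0,1,2,3,4,8,9]=7  [1,2,3,4,7,8,9]=21  [2,3,4,6,7,8,9]=35  [3,4,5,6,7,8,9]=35
  size 8 → [0,1,2,3,4,7,8,9]=28  [1,2,3,4,6,7,8,9]=56  [2,3,4,5,6,7,8,9]=70
  first=0(z) contributes 126
  first=5(c) contributes 84
|[w]| = 210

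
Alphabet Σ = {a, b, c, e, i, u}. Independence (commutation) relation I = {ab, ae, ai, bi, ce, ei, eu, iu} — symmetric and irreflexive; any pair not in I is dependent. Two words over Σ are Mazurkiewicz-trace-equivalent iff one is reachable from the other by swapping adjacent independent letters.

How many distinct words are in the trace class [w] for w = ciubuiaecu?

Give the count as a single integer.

93

#0=c has no predecessor
#1=i depends on [0:c]
#2=u depends on [0:c]
#3=b depends on [2:u]
#4=u depends on [3:b]
#5=i depends on [1:i]
#6=a depends on [4:u]
#7=e depends on [3:b]
#8=c depends on [5:i, 6:a]
#9=u depends on [8:c]
sources: [0:c]
N(rest) = Σ N(rest − s) over sources s of rest; N(one piece) = 1:
  size 1 → [7]=1  [9]=1
  size 2 → [7,9]=2  [8,9]=1
  size 3 → [5,8,9]=1  [6,8,9]=1  [7,8,9]=3
  size 4 → [1,5,8,9]=1  [4,6,8,9]=1  [5,6,8,9]=2  [5,7,8,9]=4  [6,7,8,9]=4
  size 5 → [1,5,6,8,9]=3  [1,5,7,8,9]=5  [4,5,6,8,9]=3  [4,6,7,8,9]=5  [5,6,7,8,9]=10
  size 6 → [1,4,5,6,8,9]=6  [1,5,6,7,8,9]=18  [3,4,6,7,8,9]=5  [4,5,6,7,8,9]=18
  size 7 → [1,4,5,6,7,8,9]=42  [2,3,4,6,7,8,9]=5  [3,4,5,6,7,8,9]=23
  size 8 → [1,3,4,5,6,7,8,9]=65  [2,3,4,5,6,7,8,9]=28
  first=0(c) contributes 93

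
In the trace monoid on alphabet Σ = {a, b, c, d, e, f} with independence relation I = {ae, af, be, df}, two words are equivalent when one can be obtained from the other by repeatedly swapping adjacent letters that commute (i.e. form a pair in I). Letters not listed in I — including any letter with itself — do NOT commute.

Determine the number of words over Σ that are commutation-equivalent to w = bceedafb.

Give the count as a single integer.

0(b) covers ∅
1(c) covers 0:b
2(e) covers 1:c
3(e) covers 2:e
4(d) covers 3:e
5(a) covers 4:d
6(f) covers 3:e
7(b) covers 5:a, 6:f
floor of heap: 0:b
completions by unplaced set U, small U first (add the entries for U minus each lowest piece of U):
  |U|=1: {7}:1
  |U|=2: {5,7}:1  {6,7}:1
  |U|=3: {4,5,7}:1  {5,6,7}:2
  |U|=4: {4,5,6,7}:3
  |U|=5: {3,4,5,6,7}:3
  |U|=6: {2,3,4,5,6,7}:3
  start at 0(b): 3

3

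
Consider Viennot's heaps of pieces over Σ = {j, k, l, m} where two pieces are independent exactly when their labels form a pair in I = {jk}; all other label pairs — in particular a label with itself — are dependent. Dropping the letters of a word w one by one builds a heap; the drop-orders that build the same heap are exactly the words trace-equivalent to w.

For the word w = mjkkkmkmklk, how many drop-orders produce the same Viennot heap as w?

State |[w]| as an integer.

4

drop 0:m onto floor
drop 1:j onto {0:m}
drop 2:k onto {0:m}
drop 3:k onto {2:k}
drop 4:k onto {3:k}
drop 5:m onto {1:j, 4:k}
drop 6:k onto {5:m}
drop 7:m onto {6:k}
drop 8:k onto {7:m}
drop 9:l onto {8:k}
drop 10:k onto {9:l}
ground layer = {0:m}
drop-orders for the pieces not yet dropped (sum over which currently-grounded one goes next):
  1 to go: {10} 1
  2 to go: {9,10} 1
  3 to go: {8,9,10} 1
  4 to go: {7,8,9,10} 1
  5 to go: {6,7,8,9,10} 1
  6 to go: {5,6,7,8,9,10} 1
  7 to go: {1,5,6,7,8,9,10} 1  {4,5,6,7,8,9,10} 1
  8 to go: {1,4,5,6,7,8,9,10} 2  {3,4,5,6,7,8,9,10} 1
  9 to go: {1,3,4,5,6,7,8,9,10} 3  {2,3,4,5,6,7,8,9,10} 1
  if 0:m drops first: 4 orders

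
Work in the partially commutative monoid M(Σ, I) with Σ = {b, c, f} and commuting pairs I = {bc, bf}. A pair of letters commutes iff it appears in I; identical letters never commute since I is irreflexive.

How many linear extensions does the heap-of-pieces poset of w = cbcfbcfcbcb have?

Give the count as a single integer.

330

drop 0:c onto floor
drop 1:b onto floor
drop 2:c onto {0:c}
drop 3:f onto {2:c}
drop 4:b onto {1:b}
drop 5:c onto {3:f}
drop 6:f onto {5:c}
drop 7:c onto {6:f}
drop 8:b onto {4:b}
drop 9:c onto {7:c}
drop 10:b onto {8:b}
ground layer = {0:c, 1:b}
drop-orders for the pieces not yet dropped (sum over which currently-grounded one goes next):
  1 to go: {9} 1  {10} 1
  2 to go: {7,9} 1  {8,10} 1  {9,10} 2
  3 to go: {4,8,10} 1  {6,7,9} 1  {7,9,10} 3  {8,9,10} 3
  4 to go: {1,4,8,10} 1  {4,8,9,10} 4  {5,6,7,9} 1  {6,7,9,10} 4  {7,8,9,10} 6
  5 to go: {1,4,8,9,10} 5  {3,5,6,7,9} 1  {4,7,8,9,10} 10  {5,6,7,9,10} 5  {6,7,8,9,10} 10
  6 to go: {1,4,7,8,9,10} 15  {2,3,5,6,7,9} 1  {3,5,6,7,9,10} 6  {4,6,7,8,9,10} 20  {5,6,7,8,9,10} 15
  7 to go: {0,2,3,5,6,7,9} 1  {1,4,6,7,8,9,10} 35  {2,3,5,6,7,9,10} 7  {3,5,6,7,8,9,10} 21  {4,5,6,7,8,9,10} 35
  8 to go: {0,2,3,5,6,7,9,10} 8  {1,4,5,6,7,8,9,10} 70  {2,3,5,6,7,8,9,10} 28  {3,4,5,6,7,8,9,10} 56
  9 to go: {0,2,3,5,6,7,8,9,10} 36  {1,3,4,5,6,7,8,9,10} 126  {2,3,4,5,6,7,8,9,10} 84
  if 0:c drops first: 210 orders
  if 1:b drops first: 120 orders
heap linearizations: 330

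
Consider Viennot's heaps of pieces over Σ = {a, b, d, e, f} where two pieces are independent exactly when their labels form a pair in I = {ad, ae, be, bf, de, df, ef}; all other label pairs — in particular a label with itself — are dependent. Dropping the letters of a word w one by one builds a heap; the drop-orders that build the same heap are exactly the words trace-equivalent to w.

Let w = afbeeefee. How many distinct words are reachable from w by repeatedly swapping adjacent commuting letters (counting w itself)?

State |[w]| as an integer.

378

piece 0:a — minimal
piece 1:f rests on {0:a}
piece 2:b rests on {0:a}
piece 3:e — minimal
piece 4:e rests on {3:e}
piece 5:e rests on {4:e}
piece 6:f rests on {1:f}
piece 7:e rests on {5:e}
piece 8:e rests on {7:e}
minimal pieces: {0:a, 3:e}
ways to finish when only these pieces remain (= sum over removing one remaining piece with nothing left below it):
  1 left: {2}→1  {6}→1  {8}→1
  2 left: {1,6}→1  {2,6}→2  {2,8}→2  {6,8}→2  {7,8}→1
  3 left: {1,2,6}→3  {1,6,8}→3  {2,6,8}→6  {2,7,8}→3  {5,7,8}→1  {6,7,8}→3
  4 left: {0,1,2,6}→3  {1,2,6,8}→12  {1,6,7,8}→6  {2,5,7,8}→4  {2,6,7,8}→12  {4,5,7,8}→1  {5,6,7,8}→4
  5 left: {0,1,2,6,8}→15  {1,2,6,7,8}→30  {1,5,6,7,8}→10  {2,4,5,7,8}→5  {2,5,6,7,8}→20  {3,4,5,7,8}→1  {4,5,6,7,8}→5
  6 left: {0,1,2,6,7,8}→45  {1,2,5,6,7,8}→60  {1,4,5,6,7,8}→15  {2,3,4,5,7,8}→6  {2,4,5,6,7,8}→30  {3,4,5,6,7,8}→6
  7 left: {0,1,2,5,6,7,8}→105  {1,2,4,5,6,7,8}→105  {1,3,4,5,6,7,8}→21  {2,3,4,5,6,7,8}→42
  placing 0:a first → 168 extensions
  placing 3:e first → 210 extensions
total linear extensions = 378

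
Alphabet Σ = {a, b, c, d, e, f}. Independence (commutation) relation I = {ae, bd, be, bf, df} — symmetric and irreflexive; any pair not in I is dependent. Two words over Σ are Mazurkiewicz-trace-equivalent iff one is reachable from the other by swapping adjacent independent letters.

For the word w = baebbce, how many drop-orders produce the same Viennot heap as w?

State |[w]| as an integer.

5

#0=b has no predecessor
#1=a depends on [0:b]
#2=e has no predecessor
#3=b depends on [1:a]
#4=b depends on [3:b]
#5=c depends on [2:e, 4:b]
#6=e depends on [5:c]
sources: [0:b, 2:e]
N(rest) = Σ N(rest − s) over sources s of rest; N(one piece) = 1:
  size 1 → [6]=1
  size 2 → [5,6]=1
  size 3 → [2,5,6]=1  [4,5,6]=1
  size 4 → [2,4,5,6]=2  [3,4,5,6]=1
  size 5 → [1,3,4,5,6]=1  [2,3,4,5,6]=3
  first=0(b) contributes 4
  first=2(e) contributes 1
|[w]| = 5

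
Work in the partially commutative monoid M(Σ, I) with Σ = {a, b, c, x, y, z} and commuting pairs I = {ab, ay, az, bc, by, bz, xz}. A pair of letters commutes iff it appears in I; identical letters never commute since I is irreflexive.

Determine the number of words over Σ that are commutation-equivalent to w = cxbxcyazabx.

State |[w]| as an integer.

51

0(c) covers ∅
1(x) covers 0:c
2(b) covers 1:x
3(x) covers 2:b
4(c) covers 3:x
5(y) covers 4:c
6(a) covers 4:c
7(z) covers 5:y
8(a) covers 6:a
9(b) covers 3:x
10(x) covers 5:y, 8:a, 9:b
floor of heap: 0:c
completions by unplaced set U, small U first (add the entries for U minus each lowest piece of U):
  |U|=1: {7}:1  {10}:1
  |U|=2: {7,10}:2  {8,10}:1  {9,10}:1
  |U|=3: {5,7,10}:2  {6,8,10}:1  {7,8,10}:3  {7,9,10}:3  {8,9,10}:2
  |U|=4: {5,7,8,10}:5  {5,7,9,10}:5  {6,7,8,10}:4  {6,8,9,10}:3  {7,8,9,10}:8
  |U|=5: {5,6,7,8,10}:9  {5,7,8,9,10}:18  {6,7,8,9,10}:15
  |U|=6: {4,5,6,7,8,10}:9  {5,6,7,8,9,10}:42
  |U|=7: {4,5,6,7,8,9,10}:51
  |U|=8: {3,4,5,6,7,8,9,10}:51
  |U|=9: {2,3,4,5,6,7,8,9,10}:51
  start at 0(c): 51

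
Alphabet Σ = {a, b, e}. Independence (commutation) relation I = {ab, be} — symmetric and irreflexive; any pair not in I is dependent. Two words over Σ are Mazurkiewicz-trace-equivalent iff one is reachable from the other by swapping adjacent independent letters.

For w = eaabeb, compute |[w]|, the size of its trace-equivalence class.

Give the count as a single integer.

15

piece 0:e — minimal
piece 1:a rests on {0:e}
piece 2:a rests on {1:a}
piece 3:b — minimal
piece 4:e rests on {2:a}
piece 5:b rests on {3:b}
minimal pieces: {0:e, 3:b}
ways to finish when only these pieces remain (= sum over removing one remaining piece with nothing left below it):
  1 left: {4}→1  {5}→1
  2 left: {2,4}→1  {3,5}→1  {4,5}→2
  3 left: {1,2,4}→1  {2,4,5}→3  {3,4,5}→3
  4 left: {0,1,2,4}→1  {1,2,4,5}→4  {2,3,4,5}→6
  placing 0:e first → 10 extensions
  placing 3:b first → 5 extensions
total linear extensions = 15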